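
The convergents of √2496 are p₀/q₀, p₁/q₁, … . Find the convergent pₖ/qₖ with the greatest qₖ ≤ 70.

√2496 = [49; 1, 23, 1, 98, …] (period length 4).
Convergents:
  p_0/q_0 = 49/1
  p_1/q_1 = 50/1
  p_2/q_2 = 1199/24
  p_3/q_3 = 1249/25
  p_4/q_4 = 123601/2474
q_3 = 25 ≤ 70 < 2474 = q_4, so the answer is 1249/25.

1249/25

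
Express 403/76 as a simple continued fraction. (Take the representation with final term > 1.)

[5; 3, 3, 3, 2]

403 = 5·76 + 23
76 = 3·23 + 7
23 = 3·7 + 2
7 = 3·2 + 1
2 = 2·1 + 0  (stop)
So 403/76 = [5; 3, 3, 3, 2].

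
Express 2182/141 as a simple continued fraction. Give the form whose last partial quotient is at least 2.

[15; 2, 9, 1, 1, 3]

2182 = 15·141 + 67
141 = 2·67 + 7
67 = 9·7 + 4
7 = 1·4 + 3
4 = 1·3 + 1
3 = 3·1 + 0  (stop)
So 2182/141 = [15; 2, 9, 1, 1, 3].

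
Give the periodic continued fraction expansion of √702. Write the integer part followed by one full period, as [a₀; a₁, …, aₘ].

[26; 2, 52]

a₀ = ⌊√702⌋ = 26.
With m₀=0, d₀=1 and mₖ₊₁ = dₖaₖ − mₖ, dₖ₊₁ = (n − mₖ₊₁²)/dₖ, aₖ₊₁ = ⌊(a₀+mₖ₊₁)/dₖ₊₁⌋:
  k=1: m=26, d=26, a=2
  k=2: m=26, d=1, a=52
d=1 and a=2a₀=52 at k=2, so the next step gives (m, d) = (26, 26) again — its k=1 value — and the period has length 2.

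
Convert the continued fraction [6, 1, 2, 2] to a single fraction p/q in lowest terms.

47/7

Fold from the inside: start with 2/1.
  2 + 1/2 = 5/2
  1 + 2/5 = 7/5
  6 + 5/7 = 47/7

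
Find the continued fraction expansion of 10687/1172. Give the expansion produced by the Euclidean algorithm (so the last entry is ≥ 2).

[9; 8, 2, 3, 6, 3]

10687 = 9·1172 + 139
1172 = 8·139 + 60
139 = 2·60 + 19
60 = 3·19 + 3
19 = 6·3 + 1
3 = 3·1 + 0  (stop)
So 10687/1172 = [9; 8, 2, 3, 6, 3].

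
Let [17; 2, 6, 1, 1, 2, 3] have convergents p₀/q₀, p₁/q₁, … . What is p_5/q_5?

1240/71

Using pₖ = aₖpₖ₋₁ + pₖ₋₂, qₖ = aₖqₖ₋₁ + qₖ₋₂ (with p₋₁=1, p₋₂=0, q₋₁=0, q₋₂=1):
  k=0: a=17, p=17, q=1
  k=1: a=2, p=35, q=2
  k=2: a=6, p=227, q=13
  k=3: a=1, p=262, q=15
  k=4: a=1, p=489, q=28
  k=5: a=2, p=1240, q=71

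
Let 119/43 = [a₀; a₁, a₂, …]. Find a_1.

119 = 2·43 + 33   →  a_0 = 2
43 = 1·33 + 10   →  a_1 = 1

1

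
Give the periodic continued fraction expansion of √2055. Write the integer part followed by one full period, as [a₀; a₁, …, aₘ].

[45; 3, 90]

a₀ = ⌊√2055⌋ = 45.
With m₀=0, d₀=1 and mₖ₊₁ = dₖaₖ − mₖ, dₖ₊₁ = (n − mₖ₊₁²)/dₖ, aₖ₊₁ = ⌊(a₀+mₖ₊₁)/dₖ₊₁⌋:
  k=1: m=45, d=30, a=3
  k=2: m=45, d=1, a=90
d=1 and a=2a₀=90 at k=2, so the next step gives (m, d) = (45, 30) again — its k=1 value — and the period has length 2.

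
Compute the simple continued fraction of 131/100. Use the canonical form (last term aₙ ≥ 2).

[1; 3, 4, 2, 3]

131 = 1×100 + 31
100 = 3×31 + 7
31 = 4×7 + 3
7 = 2×3 + 1
3 = 3×1 + 0  (stop)
So 131/100 = [1; 3, 4, 2, 3].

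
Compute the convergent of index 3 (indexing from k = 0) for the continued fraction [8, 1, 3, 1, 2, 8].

Using pₖ = aₖpₖ₋₁ + pₖ₋₂, qₖ = aₖqₖ₋₁ + qₖ₋₂ (with p₋₁=1, p₋₂=0, q₋₁=0, q₋₂=1):
  k=0: a=8, p=8, q=1
  k=1: a=1, p=9, q=1
  k=2: a=3, p=35, q=4
  k=3: a=1, p=44, q=5

44/5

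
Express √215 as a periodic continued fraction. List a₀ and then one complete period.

a₀ = ⌊√215⌋ = 14.
With m₀=0, d₀=1 and mₖ₊₁ = dₖaₖ − mₖ, dₖ₊₁ = (n − mₖ₊₁²)/dₖ, aₖ₊₁ = ⌊(a₀+mₖ₊₁)/dₖ₊₁⌋:
  k=1: m=14, d=19, a=1
  k=2: m=5, d=10, a=1
  k=3: m=5, d=19, a=1
  k=4: m=14, d=1, a=28
d=1 and a=2a₀=28 at k=4, so the next step gives (m, d) = (14, 19) again — its k=1 value — and the period has length 4.

[14; 1, 1, 1, 28]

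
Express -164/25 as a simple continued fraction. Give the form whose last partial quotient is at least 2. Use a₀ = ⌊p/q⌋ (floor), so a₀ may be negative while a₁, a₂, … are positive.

[-7; 2, 3, 1, 2]

-164 = -7*25 + 11
25 = 2*11 + 3
11 = 3*3 + 2
3 = 1*2 + 1
2 = 2*1 + 0  (stop)
So -164/25 = [-7; 2, 3, 1, 2].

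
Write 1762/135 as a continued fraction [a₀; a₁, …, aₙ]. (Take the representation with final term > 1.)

[13; 19, 3, 2]

1762 = 13·135 + 7
135 = 19·7 + 2
7 = 3·2 + 1
2 = 2·1 + 0  (stop)
So 1762/135 = [13; 19, 3, 2].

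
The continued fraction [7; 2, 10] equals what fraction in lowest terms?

157/21

Using pₖ = aₖpₖ₋₁ + pₖ₋₂ and qₖ = aₖqₖ₋₁ + qₖ₋₂:
  k=0: a=7, p=7, q=1
  k=1: a=2, p=15, q=2
  k=2: a=10, p=157, q=21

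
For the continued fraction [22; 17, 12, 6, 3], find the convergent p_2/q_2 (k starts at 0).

Using pₖ = aₖpₖ₋₁ + pₖ₋₂, qₖ = aₖqₖ₋₁ + qₖ₋₂ (with p₋₁=1, p₋₂=0, q₋₁=0, q₋₂=1):
  k=0: a=22, p=22, q=1
  k=1: a=17, p=375, q=17
  k=2: a=12, p=4522, q=205

4522/205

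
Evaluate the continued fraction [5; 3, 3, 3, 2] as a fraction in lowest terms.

403/76

Fold from the inside: start with 2/1.
  3 + 1/2 = 7/2
  3 + 2/7 = 23/7
  3 + 7/23 = 76/23
  5 + 23/76 = 403/76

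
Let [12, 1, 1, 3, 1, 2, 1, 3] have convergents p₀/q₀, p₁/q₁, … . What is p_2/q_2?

Using pₖ = aₖpₖ₋₁ + pₖ₋₂, qₖ = aₖqₖ₋₁ + qₖ₋₂ (with p₋₁=1, p₋₂=0, q₋₁=0, q₋₂=1):
  k=0: a=12, p=12, q=1
  k=1: a=1, p=13, q=1
  k=2: a=1, p=25, q=2

25/2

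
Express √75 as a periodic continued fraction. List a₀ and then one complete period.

[8; 1, 1, 1, 16]

a₀ = ⌊√75⌋ = 8.
With m₀=0, d₀=1 and mₖ₊₁ = dₖaₖ − mₖ, dₖ₊₁ = (n − mₖ₊₁²)/dₖ, aₖ₊₁ = ⌊(a₀+mₖ₊₁)/dₖ₊₁⌋:
  k=1: m=8, d=11, a=1
  k=2: m=3, d=6, a=1
  k=3: m=3, d=11, a=1
  k=4: m=8, d=1, a=16
d=1 and a=2a₀=16 at k=4, so the next step gives (m, d) = (8, 11) again — its k=1 value — and the period has length 4.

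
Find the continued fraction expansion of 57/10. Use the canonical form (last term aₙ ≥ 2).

[5; 1, 2, 3]

57 = 5×10 + 7
10 = 1×7 + 3
7 = 2×3 + 1
3 = 3×1 + 0  (stop)
So 57/10 = [5; 1, 2, 3].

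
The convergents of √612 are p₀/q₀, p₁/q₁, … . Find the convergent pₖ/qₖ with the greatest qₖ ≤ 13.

√612 = [24; 1, 2, 1, 4, 1, 2, 1, 48, …] (period length 8).
Convergents:
  p_0/q_0 = 24/1
  p_1/q_1 = 25/1
  p_2/q_2 = 74/3
  p_3/q_3 = 99/4
  p_4/q_4 = 470/19
q_3 = 4 ≤ 13 < 19 = q_4, so the answer is 99/4.

99/4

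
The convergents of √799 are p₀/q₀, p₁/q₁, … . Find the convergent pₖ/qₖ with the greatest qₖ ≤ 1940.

23857/844

√799 = [28; 3, 1, 3, 56, …] (period length 4).
Convergents:
  p_0/q_0 = 28/1
  p_1/q_1 = 85/3
  p_2/q_2 = 113/4
  p_3/q_3 = 424/15
  p_4/q_4 = 23857/844
  p_5/q_5 = 71995/2547
q_4 = 844 ≤ 1940 < 2547 = q_5, so the answer is 23857/844.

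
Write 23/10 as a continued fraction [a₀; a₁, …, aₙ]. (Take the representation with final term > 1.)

23 = 2*10 + 3
10 = 3*3 + 1
3 = 3*1 + 0  (stop)
So 23/10 = [2; 3, 3].

[2; 3, 3]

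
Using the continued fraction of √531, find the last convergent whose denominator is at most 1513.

24403/1059

√531 = [23; 23, 46, …] (period length 2).
Convergents:
  p_0/q_0 = 23/1
  p_1/q_1 = 530/23
  p_2/q_2 = 24403/1059
  p_3/q_3 = 561799/24380
q_2 = 1059 ≤ 1513 < 24380 = q_3, so the answer is 24403/1059.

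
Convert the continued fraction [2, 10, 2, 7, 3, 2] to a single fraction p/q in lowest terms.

Fold from the inside: start with 2/1.
  3 + 1/2 = 7/2
  7 + 2/7 = 51/7
  2 + 7/51 = 109/51
  10 + 51/109 = 1141/109
  2 + 109/1141 = 2391/1141

2391/1141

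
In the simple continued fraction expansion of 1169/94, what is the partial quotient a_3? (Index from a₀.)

2

1169 = 12·94 + 41   →  a_0 = 12
94 = 2·41 + 12   →  a_1 = 2
41 = 3·12 + 5   →  a_2 = 3
12 = 2·5 + 2   →  a_3 = 2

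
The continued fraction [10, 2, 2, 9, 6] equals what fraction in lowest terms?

2986/287

Fold from the inside: start with 6/1.
  9 + 1/6 = 55/6
  2 + 6/55 = 116/55
  2 + 55/116 = 287/116
  10 + 116/287 = 2986/287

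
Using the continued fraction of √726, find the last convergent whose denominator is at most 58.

485/18

√726 = [26; 1, 16, 1, 52, …] (period length 4).
Convergents:
  p_0/q_0 = 26/1
  p_1/q_1 = 27/1
  p_2/q_2 = 458/17
  p_3/q_3 = 485/18
  p_4/q_4 = 25678/953
q_3 = 18 ≤ 58 < 953 = q_4, so the answer is 485/18.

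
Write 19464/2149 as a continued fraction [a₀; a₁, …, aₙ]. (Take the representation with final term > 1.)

[9; 17, 2, 8, 3, 2]

19464 = 9·2149 + 123
2149 = 17·123 + 58
123 = 2·58 + 7
58 = 8·7 + 2
7 = 3·2 + 1
2 = 2·1 + 0  (stop)
So 19464/2149 = [9; 17, 2, 8, 3, 2].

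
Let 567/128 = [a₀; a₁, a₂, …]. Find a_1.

2

567 = 4·128 + 55   →  a_0 = 4
128 = 2·55 + 18   →  a_1 = 2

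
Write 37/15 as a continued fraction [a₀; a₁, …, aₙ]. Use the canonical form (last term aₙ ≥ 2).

[2; 2, 7]

37 = 2*15 + 7
15 = 2*7 + 1
7 = 7*1 + 0  (stop)
So 37/15 = [2; 2, 7].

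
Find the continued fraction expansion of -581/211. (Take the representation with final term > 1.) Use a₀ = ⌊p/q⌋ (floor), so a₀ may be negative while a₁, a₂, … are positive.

-581 = -3*211 + 52
211 = 4*52 + 3
52 = 17*3 + 1
3 = 3*1 + 0  (stop)
So -581/211 = [-3; 4, 17, 3].

[-3; 4, 17, 3]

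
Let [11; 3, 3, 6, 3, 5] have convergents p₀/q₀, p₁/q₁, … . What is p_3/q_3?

712/63

Using pₖ = aₖpₖ₋₁ + pₖ₋₂, qₖ = aₖqₖ₋₁ + qₖ₋₂ (with p₋₁=1, p₋₂=0, q₋₁=0, q₋₂=1):
  k=0: a=11, p=11, q=1
  k=1: a=3, p=34, q=3
  k=2: a=3, p=113, q=10
  k=3: a=6, p=712, q=63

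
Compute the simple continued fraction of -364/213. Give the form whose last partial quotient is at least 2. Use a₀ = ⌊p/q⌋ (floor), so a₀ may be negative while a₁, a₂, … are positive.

[-2; 3, 2, 3, 2, 1, 2]

-364 = -2*213 + 62
213 = 3*62 + 27
62 = 2*27 + 8
27 = 3*8 + 3
8 = 2*3 + 2
3 = 1*2 + 1
2 = 2*1 + 0  (stop)
So -364/213 = [-2; 3, 2, 3, 2, 1, 2].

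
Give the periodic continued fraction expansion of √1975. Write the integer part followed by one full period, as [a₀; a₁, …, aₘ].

[44; 2, 3, 1, 2, 1, 3, 2, 88]

a₀ = ⌊√1975⌋ = 44.
With m₀=0, d₀=1 and mₖ₊₁ = dₖaₖ − mₖ, dₖ₊₁ = (n − mₖ₊₁²)/dₖ, aₖ₊₁ = ⌊(a₀+mₖ₊₁)/dₖ₊₁⌋:
  k=1: m=44, d=39, a=2
  k=2: m=34, d=21, a=3
  k=3: m=29, d=54, a=1
  k=4: m=25, d=25, a=2
  k=5: m=25, d=54, a=1
  k=6: m=29, d=21, a=3
  k=7: m=34, d=39, a=2
  k=8: m=44, d=1, a=88
d=1 and a=2a₀=88 at k=8, so the next step gives (m, d) = (44, 39) again — its k=1 value — and the period has length 8.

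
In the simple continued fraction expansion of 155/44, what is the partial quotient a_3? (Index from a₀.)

10

155 = 3·44 + 23   →  a_0 = 3
44 = 1·23 + 21   →  a_1 = 1
23 = 1·21 + 2   →  a_2 = 1
21 = 10·2 + 1   →  a_3 = 10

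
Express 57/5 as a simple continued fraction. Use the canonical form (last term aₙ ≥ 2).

57 = 11×5 + 2
5 = 2×2 + 1
2 = 2×1 + 0  (stop)
So 57/5 = [11; 2, 2].

[11; 2, 2]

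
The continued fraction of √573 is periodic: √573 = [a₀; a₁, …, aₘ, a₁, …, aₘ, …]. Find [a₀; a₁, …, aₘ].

[23; 1, 14, 1, 46]

a₀ = ⌊√573⌋ = 23.
With m₀=0, d₀=1 and mₖ₊₁ = dₖaₖ − mₖ, dₖ₊₁ = (n − mₖ₊₁²)/dₖ, aₖ₊₁ = ⌊(a₀+mₖ₊₁)/dₖ₊₁⌋:
  k=1: m=23, d=44, a=1
  k=2: m=21, d=3, a=14
  k=3: m=21, d=44, a=1
  k=4: m=23, d=1, a=46
d=1 and a=2a₀=46 at k=4, so the next step gives (m, d) = (23, 44) again — its k=1 value — and the period has length 4.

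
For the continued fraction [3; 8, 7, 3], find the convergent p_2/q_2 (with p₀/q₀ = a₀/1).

178/57

Using pₖ = aₖpₖ₋₁ + pₖ₋₂, qₖ = aₖqₖ₋₁ + qₖ₋₂ (with p₋₁=1, p₋₂=0, q₋₁=0, q₋₂=1):
  k=0: a=3, p=3, q=1
  k=1: a=8, p=25, q=8
  k=2: a=7, p=178, q=57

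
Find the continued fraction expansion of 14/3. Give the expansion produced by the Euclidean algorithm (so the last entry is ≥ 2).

[4; 1, 2]

14 = 4×3 + 2
3 = 1×2 + 1
2 = 2×1 + 0  (stop)
So 14/3 = [4; 1, 2].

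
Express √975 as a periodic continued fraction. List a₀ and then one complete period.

a₀ = ⌊√975⌋ = 31.

[31; 4, 2, 4, 62]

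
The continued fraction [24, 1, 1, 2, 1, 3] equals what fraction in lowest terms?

639/26

Fold from the inside: start with 3/1.
  1 + 1/3 = 4/3
  2 + 3/4 = 11/4
  1 + 4/11 = 15/11
  1 + 11/15 = 26/15
  24 + 15/26 = 639/26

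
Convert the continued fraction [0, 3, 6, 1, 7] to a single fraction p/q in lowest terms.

Using pₖ = aₖpₖ₋₁ + pₖ₋₂ and qₖ = aₖqₖ₋₁ + qₖ₋₂:
  k=0: a=0, p=0, q=1
  k=1: a=3, p=1, q=3
  k=2: a=6, p=6, q=19
  k=3: a=1, p=7, q=22
  k=4: a=7, p=55, q=173

55/173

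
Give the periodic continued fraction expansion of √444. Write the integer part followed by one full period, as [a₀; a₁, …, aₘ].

a₀ = ⌊√444⌋ = 21.

[21; 14, 42]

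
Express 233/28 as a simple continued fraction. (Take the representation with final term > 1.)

[8; 3, 9]

233 = 8*28 + 9
28 = 3*9 + 1
9 = 9*1 + 0  (stop)
So 233/28 = [8; 3, 9].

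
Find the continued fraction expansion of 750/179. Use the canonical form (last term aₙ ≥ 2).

[4; 5, 3, 1, 3, 2]

750 = 4×179 + 34
179 = 5×34 + 9
34 = 3×9 + 7
9 = 1×7 + 2
7 = 3×2 + 1
2 = 2×1 + 0  (stop)
So 750/179 = [4; 5, 3, 1, 3, 2].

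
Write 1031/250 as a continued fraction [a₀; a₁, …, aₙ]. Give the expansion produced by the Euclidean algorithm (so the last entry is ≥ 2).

1031 = 4*250 + 31
250 = 8*31 + 2
31 = 15*2 + 1
2 = 2*1 + 0  (stop)
So 1031/250 = [4; 8, 15, 2].

[4; 8, 15, 2]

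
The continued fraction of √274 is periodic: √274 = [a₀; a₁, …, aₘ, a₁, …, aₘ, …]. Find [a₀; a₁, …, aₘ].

[16; 1, 1, 4, 4, 1, 1, 32]

a₀ = ⌊√274⌋ = 16.
With m₀=0, d₀=1 and mₖ₊₁ = dₖaₖ − mₖ, dₖ₊₁ = (n − mₖ₊₁²)/dₖ, aₖ₊₁ = ⌊(a₀+mₖ₊₁)/dₖ₊₁⌋:
  k=1: m=16, d=18, a=1
  k=2: m=2, d=15, a=1
  k=3: m=13, d=7, a=4
  k=4: m=15, d=7, a=4
  k=5: m=13, d=15, a=1
  k=6: m=2, d=18, a=1
  k=7: m=16, d=1, a=32
d=1 and a=2a₀=32 at k=7, so the next step gives (m, d) = (16, 18) again — its k=1 value — and the period has length 7.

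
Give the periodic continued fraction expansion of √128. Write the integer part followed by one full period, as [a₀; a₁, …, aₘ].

a₀ = ⌊√128⌋ = 11.
With m₀=0, d₀=1 and mₖ₊₁ = dₖaₖ − mₖ, dₖ₊₁ = (n − mₖ₊₁²)/dₖ, aₖ₊₁ = ⌊(a₀+mₖ₊₁)/dₖ₊₁⌋:
  k=1: m=11, d=7, a=3
  k=2: m=10, d=4, a=5
  k=3: m=10, d=7, a=3
  k=4: m=11, d=1, a=22
d=1 and a=2a₀=22 at k=4, so the next step gives (m, d) = (11, 7) again — its k=1 value — and the period has length 4.

[11; 3, 5, 3, 22]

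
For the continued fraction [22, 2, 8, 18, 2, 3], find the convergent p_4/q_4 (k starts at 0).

Using pₖ = aₖpₖ₋₁ + pₖ₋₂, qₖ = aₖqₖ₋₁ + qₖ₋₂ (with p₋₁=1, p₋₂=0, q₋₁=0, q₋₂=1):
  k=0: a=22, p=22, q=1
  k=1: a=2, p=45, q=2
  k=2: a=8, p=382, q=17
  k=3: a=18, p=6921, q=308
  k=4: a=2, p=14224, q=633

14224/633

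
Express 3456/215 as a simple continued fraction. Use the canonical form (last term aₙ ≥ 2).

3456 = 16*215 + 16
215 = 13*16 + 7
16 = 2*7 + 2
7 = 3*2 + 1
2 = 2*1 + 0  (stop)
So 3456/215 = [16; 13, 2, 3, 2].

[16; 13, 2, 3, 2]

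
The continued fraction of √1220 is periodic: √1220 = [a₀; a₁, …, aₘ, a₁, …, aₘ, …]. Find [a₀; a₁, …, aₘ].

a₀ = ⌊√1220⌋ = 34.
With m₀=0, d₀=1 and mₖ₊₁ = dₖaₖ − mₖ, dₖ₊₁ = (n − mₖ₊₁²)/dₖ, aₖ₊₁ = ⌊(a₀+mₖ₊₁)/dₖ₊₁⌋:
  k=1: m=34, d=64, a=1
  k=2: m=30, d=5, a=12
  k=3: m=30, d=64, a=1
  k=4: m=34, d=1, a=68
d=1 and a=2a₀=68 at k=4, so the next step gives (m, d) = (34, 64) again — its k=1 value — and the period has length 4.

[34; 1, 12, 1, 68]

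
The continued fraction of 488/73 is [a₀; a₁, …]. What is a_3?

488 = 6·73 + 50   →  a_0 = 6
73 = 1·50 + 23   →  a_1 = 1
50 = 2·23 + 4   →  a_2 = 2
23 = 5·4 + 3   →  a_3 = 5

5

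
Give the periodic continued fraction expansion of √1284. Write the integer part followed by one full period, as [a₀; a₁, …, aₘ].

a₀ = ⌊√1284⌋ = 35.

[35; 1, 4, 1, 70]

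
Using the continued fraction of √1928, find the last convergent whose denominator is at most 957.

√1928 = [43; 1, 9, 1, 86, …] (period length 4).
Convergents:
  p_0/q_0 = 43/1
  p_1/q_1 = 44/1
  p_2/q_2 = 439/10
  p_3/q_3 = 483/11
  p_4/q_4 = 41977/956
  p_5/q_5 = 42460/967
q_4 = 956 ≤ 957 < 967 = q_5, so the answer is 41977/956.

41977/956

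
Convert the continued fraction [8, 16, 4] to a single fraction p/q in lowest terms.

524/65

Using pₖ = aₖpₖ₋₁ + pₖ₋₂ and qₖ = aₖqₖ₋₁ + qₖ₋₂:
  k=0: a=8, p=8, q=1
  k=1: a=16, p=129, q=16
  k=2: a=4, p=524, q=65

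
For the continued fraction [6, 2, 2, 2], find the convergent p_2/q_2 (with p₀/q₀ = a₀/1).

Using pₖ = aₖpₖ₋₁ + pₖ₋₂, qₖ = aₖqₖ₋₁ + qₖ₋₂ (with p₋₁=1, p₋₂=0, q₋₁=0, q₋₂=1):
  k=0: a=6, p=6, q=1
  k=1: a=2, p=13, q=2
  k=2: a=2, p=32, q=5

32/5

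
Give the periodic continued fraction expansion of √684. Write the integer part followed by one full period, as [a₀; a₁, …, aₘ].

a₀ = ⌊√684⌋ = 26.
With m₀=0, d₀=1 and mₖ₊₁ = dₖaₖ − mₖ, dₖ₊₁ = (n − mₖ₊₁²)/dₖ, aₖ₊₁ = ⌊(a₀+mₖ₊₁)/dₖ₊₁⌋:
  k=1: m=26, d=8, a=6
  k=2: m=22, d=25, a=1
  k=3: m=3, d=27, a=1
  k=4: m=24, d=4, a=12
  k=5: m=24, d=27, a=1
  k=6: m=3, d=25, a=1
  k=7: m=22, d=8, a=6
  k=8: m=26, d=1, a=52
d=1 and a=2a₀=52 at k=8, so the next step gives (m, d) = (26, 8) again — its k=1 value — and the period has length 8.

[26; 6, 1, 1, 12, 1, 1, 6, 52]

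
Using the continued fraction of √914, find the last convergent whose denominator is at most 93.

1300/43

√914 = [30; 4, 3, 3, 4, 60, …] (period length 5).
Convergents:
  p_0/q_0 = 30/1
  p_1/q_1 = 121/4
  p_2/q_2 = 393/13
  p_3/q_3 = 1300/43
  p_4/q_4 = 5593/185
q_3 = 43 ≤ 93 < 185 = q_4, so the answer is 1300/43.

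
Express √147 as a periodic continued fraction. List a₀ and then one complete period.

a₀ = ⌊√147⌋ = 12.
With m₀=0, d₀=1 and mₖ₊₁ = dₖaₖ − mₖ, dₖ₊₁ = (n − mₖ₊₁²)/dₖ, aₖ₊₁ = ⌊(a₀+mₖ₊₁)/dₖ₊₁⌋:
  k=1: m=12, d=3, a=8
  k=2: m=12, d=1, a=24
d=1 and a=2a₀=24 at k=2, so the next step gives (m, d) = (12, 3) again — its k=1 value — and the period has length 2.

[12; 8, 24]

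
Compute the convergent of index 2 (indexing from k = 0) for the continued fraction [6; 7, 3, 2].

135/22

Using pₖ = aₖpₖ₋₁ + pₖ₋₂, qₖ = aₖqₖ₋₁ + qₖ₋₂ (with p₋₁=1, p₋₂=0, q₋₁=0, q₋₂=1):
  k=0: a=6, p=6, q=1
  k=1: a=7, p=43, q=7
  k=2: a=3, p=135, q=22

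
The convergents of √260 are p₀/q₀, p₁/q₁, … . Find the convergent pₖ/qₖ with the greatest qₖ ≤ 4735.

√260 = [16; 8, 32, …] (period length 2).
Convergents:
  p_0/q_0 = 16/1
  p_1/q_1 = 129/8
  p_2/q_2 = 4144/257
  p_3/q_3 = 33281/2064
  p_4/q_4 = 1069136/66305
q_3 = 2064 ≤ 4735 < 66305 = q_4, so the answer is 33281/2064.

33281/2064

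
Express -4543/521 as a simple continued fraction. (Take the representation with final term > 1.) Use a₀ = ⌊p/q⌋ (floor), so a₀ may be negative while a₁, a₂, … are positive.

-4543 = -9×521 + 146
521 = 3×146 + 83
146 = 1×83 + 63
83 = 1×63 + 20
63 = 3×20 + 3
20 = 6×3 + 2
3 = 1×2 + 1
2 = 2×1 + 0  (stop)
So -4543/521 = [-9; 3, 1, 1, 3, 6, 1, 2].

[-9; 3, 1, 1, 3, 6, 1, 2]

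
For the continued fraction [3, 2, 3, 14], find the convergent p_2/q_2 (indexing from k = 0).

Using pₖ = aₖpₖ₋₁ + pₖ₋₂, qₖ = aₖqₖ₋₁ + qₖ₋₂ (with p₋₁=1, p₋₂=0, q₋₁=0, q₋₂=1):
  k=0: a=3, p=3, q=1
  k=1: a=2, p=7, q=2
  k=2: a=3, p=24, q=7

24/7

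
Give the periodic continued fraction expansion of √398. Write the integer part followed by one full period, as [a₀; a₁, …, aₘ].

[19; 1, 18, 1, 38]

a₀ = ⌊√398⌋ = 19.
With m₀=0, d₀=1 and mₖ₊₁ = dₖaₖ − mₖ, dₖ₊₁ = (n − mₖ₊₁²)/dₖ, aₖ₊₁ = ⌊(a₀+mₖ₊₁)/dₖ₊₁⌋:
  k=1: m=19, d=37, a=1
  k=2: m=18, d=2, a=18
  k=3: m=18, d=37, a=1
  k=4: m=19, d=1, a=38
d=1 and a=2a₀=38 at k=4, so the next step gives (m, d) = (19, 37) again — its k=1 value — and the period has length 4.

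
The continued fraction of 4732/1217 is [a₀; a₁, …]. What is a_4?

18

4732 = 3·1217 + 1081   →  a_0 = 3
1217 = 1·1081 + 136   →  a_1 = 1
1081 = 7·136 + 129   →  a_2 = 7
136 = 1·129 + 7   →  a_3 = 1
129 = 18·7 + 3   →  a_4 = 18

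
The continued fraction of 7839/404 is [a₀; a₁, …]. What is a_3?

7839 = 19·404 + 163   →  a_0 = 19
404 = 2·163 + 78   →  a_1 = 2
163 = 2·78 + 7   →  a_2 = 2
78 = 11·7 + 1   →  a_3 = 11

11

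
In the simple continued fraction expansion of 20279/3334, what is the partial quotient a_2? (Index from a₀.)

8

20279 = 6·3334 + 275   →  a_0 = 6
3334 = 12·275 + 34   →  a_1 = 12
275 = 8·34 + 3   →  a_2 = 8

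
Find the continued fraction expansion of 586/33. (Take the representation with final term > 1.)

[17; 1, 3, 8]

586 = 17·33 + 25
33 = 1·25 + 8
25 = 3·8 + 1
8 = 8·1 + 0  (stop)
So 586/33 = [17; 1, 3, 8].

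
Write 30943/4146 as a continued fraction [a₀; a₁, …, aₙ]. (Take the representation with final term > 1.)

[7; 2, 6, 3, 7, 2, 6]

30943 = 7·4146 + 1921
4146 = 2·1921 + 304
1921 = 6·304 + 97
304 = 3·97 + 13
97 = 7·13 + 6
13 = 2·6 + 1
6 = 6·1 + 0  (stop)
So 30943/4146 = [7; 2, 6, 3, 7, 2, 6].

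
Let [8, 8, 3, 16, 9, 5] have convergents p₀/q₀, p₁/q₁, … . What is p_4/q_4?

Using pₖ = aₖpₖ₋₁ + pₖ₋₂, qₖ = aₖqₖ₋₁ + qₖ₋₂ (with p₋₁=1, p₋₂=0, q₋₁=0, q₋₂=1):
  k=0: a=8, p=8, q=1
  k=1: a=8, p=65, q=8
  k=2: a=3, p=203, q=25
  k=3: a=16, p=3313, q=408
  k=4: a=9, p=30020, q=3697

30020/3697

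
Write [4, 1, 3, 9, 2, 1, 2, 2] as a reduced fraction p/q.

3477/731

Fold from the inside: start with 2/1.
  2 + 1/2 = 5/2
  1 + 2/5 = 7/5
  2 + 5/7 = 19/7
  9 + 7/19 = 178/19
  3 + 19/178 = 553/178
  1 + 178/553 = 731/553
  4 + 553/731 = 3477/731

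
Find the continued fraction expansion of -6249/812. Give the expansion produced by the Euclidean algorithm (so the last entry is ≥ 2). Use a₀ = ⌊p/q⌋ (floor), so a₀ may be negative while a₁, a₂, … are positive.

[-8; 3, 3, 2, 11, 3]

-6249 = -8×812 + 247
812 = 3×247 + 71
247 = 3×71 + 34
71 = 2×34 + 3
34 = 11×3 + 1
3 = 3×1 + 0  (stop)
So -6249/812 = [-8; 3, 3, 2, 11, 3].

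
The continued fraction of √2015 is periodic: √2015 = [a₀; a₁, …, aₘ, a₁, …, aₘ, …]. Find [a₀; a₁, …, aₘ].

a₀ = ⌊√2015⌋ = 44.
With m₀=0, d₀=1 and mₖ₊₁ = dₖaₖ − mₖ, dₖ₊₁ = (n − mₖ₊₁²)/dₖ, aₖ₊₁ = ⌊(a₀+mₖ₊₁)/dₖ₊₁⌋:
  k=1: m=44, d=79, a=1
  k=2: m=35, d=10, a=7
  k=3: m=35, d=79, a=1
  k=4: m=44, d=1, a=88
d=1 and a=2a₀=88 at k=4, so the next step gives (m, d) = (44, 79) again — its k=1 value — and the period has length 4.

[44; 1, 7, 1, 88]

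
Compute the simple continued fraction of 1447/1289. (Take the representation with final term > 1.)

1447 = 1×1289 + 158
1289 = 8×158 + 25
158 = 6×25 + 8
25 = 3×8 + 1
8 = 8×1 + 0  (stop)
So 1447/1289 = [1; 8, 6, 3, 8].

[1; 8, 6, 3, 8]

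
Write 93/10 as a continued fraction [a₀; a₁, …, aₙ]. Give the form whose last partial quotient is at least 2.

93 = 9*10 + 3
10 = 3*3 + 1
3 = 3*1 + 0  (stop)
So 93/10 = [9; 3, 3].

[9; 3, 3]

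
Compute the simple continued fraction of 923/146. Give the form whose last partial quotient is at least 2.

[6; 3, 9, 2, 2]

923 = 6·146 + 47
146 = 3·47 + 5
47 = 9·5 + 2
5 = 2·2 + 1
2 = 2·1 + 0  (stop)
So 923/146 = [6; 3, 9, 2, 2].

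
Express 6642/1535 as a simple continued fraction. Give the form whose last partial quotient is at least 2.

6642 = 4*1535 + 502
1535 = 3*502 + 29
502 = 17*29 + 9
29 = 3*9 + 2
9 = 4*2 + 1
2 = 2*1 + 0  (stop)
So 6642/1535 = [4; 3, 17, 3, 4, 2].

[4; 3, 17, 3, 4, 2]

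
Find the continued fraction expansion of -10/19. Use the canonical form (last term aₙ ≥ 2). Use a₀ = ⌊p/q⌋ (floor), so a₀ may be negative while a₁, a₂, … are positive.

-10 = -1·19 + 9
19 = 2·9 + 1
9 = 9·1 + 0  (stop)
So -10/19 = [-1; 2, 9].

[-1; 2, 9]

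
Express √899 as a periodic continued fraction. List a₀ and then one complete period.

[29; 1, 58]

a₀ = ⌊√899⌋ = 29.
With m₀=0, d₀=1 and mₖ₊₁ = dₖaₖ − mₖ, dₖ₊₁ = (n − mₖ₊₁²)/dₖ, aₖ₊₁ = ⌊(a₀+mₖ₊₁)/dₖ₊₁⌋:
  k=1: m=29, d=58, a=1
  k=2: m=29, d=1, a=58
d=1 and a=2a₀=58 at k=2, so the next step gives (m, d) = (29, 58) again — its k=1 value — and the period has length 2.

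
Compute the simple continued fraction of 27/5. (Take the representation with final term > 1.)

[5; 2, 2]

27 = 5·5 + 2
5 = 2·2 + 1
2 = 2·1 + 0  (stop)
So 27/5 = [5; 2, 2].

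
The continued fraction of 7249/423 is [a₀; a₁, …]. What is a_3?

7249 = 17·423 + 58   →  a_0 = 17
423 = 7·58 + 17   →  a_1 = 7
58 = 3·17 + 7   →  a_2 = 3
17 = 2·7 + 3   →  a_3 = 2

2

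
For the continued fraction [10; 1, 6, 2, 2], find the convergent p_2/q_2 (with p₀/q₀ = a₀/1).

Using pₖ = aₖpₖ₋₁ + pₖ₋₂, qₖ = aₖqₖ₋₁ + qₖ₋₂ (with p₋₁=1, p₋₂=0, q₋₁=0, q₋₂=1):
  k=0: a=10, p=10, q=1
  k=1: a=1, p=11, q=1
  k=2: a=6, p=76, q=7

76/7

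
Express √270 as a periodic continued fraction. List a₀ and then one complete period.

[16; 2, 3, 6, 3, 2, 32]

a₀ = ⌊√270⌋ = 16.
With m₀=0, d₀=1 and mₖ₊₁ = dₖaₖ − mₖ, dₖ₊₁ = (n − mₖ₊₁²)/dₖ, aₖ₊₁ = ⌊(a₀+mₖ₊₁)/dₖ₊₁⌋:
  k=1: m=16, d=14, a=2
  k=2: m=12, d=9, a=3
  k=3: m=15, d=5, a=6
  k=4: m=15, d=9, a=3
  k=5: m=12, d=14, a=2
  k=6: m=16, d=1, a=32
d=1 and a=2a₀=32 at k=6, so the next step gives (m, d) = (16, 14) again — its k=1 value — and the period has length 6.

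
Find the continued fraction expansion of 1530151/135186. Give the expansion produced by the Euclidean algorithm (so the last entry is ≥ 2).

1530151 = 11×135186 + 43105
135186 = 3×43105 + 5871
43105 = 7×5871 + 2008
5871 = 2×2008 + 1855
2008 = 1×1855 + 153
1855 = 12×153 + 19
153 = 8×19 + 1
19 = 19×1 + 0  (stop)
So 1530151/135186 = [11; 3, 7, 2, 1, 12, 8, 19].

[11; 3, 7, 2, 1, 12, 8, 19]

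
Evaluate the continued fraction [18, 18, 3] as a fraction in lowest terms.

993/55

Using pₖ = aₖpₖ₋₁ + pₖ₋₂ and qₖ = aₖqₖ₋₁ + qₖ₋₂:
  k=0: a=18, p=18, q=1
  k=1: a=18, p=325, q=18
  k=2: a=3, p=993, q=55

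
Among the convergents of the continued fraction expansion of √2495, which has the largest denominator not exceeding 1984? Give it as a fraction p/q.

98851/1979

√2495 = [49; 1, 18, 1, 98, …] (period length 4).
Convergents:
  p_0/q_0 = 49/1
  p_1/q_1 = 50/1
  p_2/q_2 = 949/19
  p_3/q_3 = 999/20
  p_4/q_4 = 98851/1979
  p_5/q_5 = 99850/1999
q_4 = 1979 ≤ 1984 < 1999 = q_5, so the answer is 98851/1979.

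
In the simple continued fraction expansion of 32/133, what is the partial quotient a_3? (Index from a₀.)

2

32 = 0·133 + 32   →  a_0 = 0
133 = 4·32 + 5   →  a_1 = 4
32 = 6·5 + 2   →  a_2 = 6
5 = 2·2 + 1   →  a_3 = 2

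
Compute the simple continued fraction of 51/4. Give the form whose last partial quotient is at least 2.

[12; 1, 3]

51 = 12*4 + 3
4 = 1*3 + 1
3 = 3*1 + 0  (stop)
So 51/4 = [12; 1, 3].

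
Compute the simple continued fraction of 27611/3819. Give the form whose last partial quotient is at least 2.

[7; 4, 2, 1, 6, 7, 6]

27611 = 7·3819 + 878
3819 = 4·878 + 307
878 = 2·307 + 264
307 = 1·264 + 43
264 = 6·43 + 6
43 = 7·6 + 1
6 = 6·1 + 0  (stop)
So 27611/3819 = [7; 4, 2, 1, 6, 7, 6].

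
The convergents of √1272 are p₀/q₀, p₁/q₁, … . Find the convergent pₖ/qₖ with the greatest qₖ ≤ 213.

7561/212

√1272 = [35; 1, 1, 1, 70, …] (period length 4).
Convergents:
  p_0/q_0 = 35/1
  p_1/q_1 = 36/1
  p_2/q_2 = 71/2
  p_3/q_3 = 107/3
  p_4/q_4 = 7561/212
  p_5/q_5 = 7668/215
q_4 = 212 ≤ 213 < 215 = q_5, so the answer is 7561/212.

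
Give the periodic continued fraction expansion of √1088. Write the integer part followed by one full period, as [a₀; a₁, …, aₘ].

[32; 1, 64]

a₀ = ⌊√1088⌋ = 32.
With m₀=0, d₀=1 and mₖ₊₁ = dₖaₖ − mₖ, dₖ₊₁ = (n − mₖ₊₁²)/dₖ, aₖ₊₁ = ⌊(a₀+mₖ₊₁)/dₖ₊₁⌋:
  k=1: m=32, d=64, a=1
  k=2: m=32, d=1, a=64
d=1 and a=2a₀=64 at k=2, so the next step gives (m, d) = (32, 64) again — its k=1 value — and the period has length 2.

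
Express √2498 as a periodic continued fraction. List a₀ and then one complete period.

[49; 1, 48, 1, 98]

a₀ = ⌊√2498⌋ = 49.
With m₀=0, d₀=1 and mₖ₊₁ = dₖaₖ − mₖ, dₖ₊₁ = (n − mₖ₊₁²)/dₖ, aₖ₊₁ = ⌊(a₀+mₖ₊₁)/dₖ₊₁⌋:
  k=1: m=49, d=97, a=1
  k=2: m=48, d=2, a=48
  k=3: m=48, d=97, a=1
  k=4: m=49, d=1, a=98
d=1 and a=2a₀=98 at k=4, so the next step gives (m, d) = (49, 97) again — its k=1 value — and the period has length 4.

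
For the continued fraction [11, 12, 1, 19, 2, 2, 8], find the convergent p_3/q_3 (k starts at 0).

Using pₖ = aₖpₖ₋₁ + pₖ₋₂, qₖ = aₖqₖ₋₁ + qₖ₋₂ (with p₋₁=1, p₋₂=0, q₋₁=0, q₋₂=1):
  k=0: a=11, p=11, q=1
  k=1: a=12, p=133, q=12
  k=2: a=1, p=144, q=13
  k=3: a=19, p=2869, q=259

2869/259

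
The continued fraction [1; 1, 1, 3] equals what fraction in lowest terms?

11/7

Using pₖ = aₖpₖ₋₁ + pₖ₋₂ and qₖ = aₖqₖ₋₁ + qₖ₋₂:
  k=0: a=1, p=1, q=1
  k=1: a=1, p=2, q=1
  k=2: a=1, p=3, q=2
  k=3: a=3, p=11, q=7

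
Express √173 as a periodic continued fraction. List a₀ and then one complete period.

[13; 6, 1, 1, 6, 26]

a₀ = ⌊√173⌋ = 13.
With m₀=0, d₀=1 and mₖ₊₁ = dₖaₖ − mₖ, dₖ₊₁ = (n − mₖ₊₁²)/dₖ, aₖ₊₁ = ⌊(a₀+mₖ₊₁)/dₖ₊₁⌋:
  k=1: m=13, d=4, a=6
  k=2: m=11, d=13, a=1
  k=3: m=2, d=13, a=1
  k=4: m=11, d=4, a=6
  k=5: m=13, d=1, a=26
d=1 and a=2a₀=26 at k=5, so the next step gives (m, d) = (13, 4) again — its k=1 value — and the period has length 5.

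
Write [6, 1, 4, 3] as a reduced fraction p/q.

Using pₖ = aₖpₖ₋₁ + pₖ₋₂ and qₖ = aₖqₖ₋₁ + qₖ₋₂:
  k=0: a=6, p=6, q=1
  k=1: a=1, p=7, q=1
  k=2: a=4, p=34, q=5
  k=3: a=3, p=109, q=16

109/16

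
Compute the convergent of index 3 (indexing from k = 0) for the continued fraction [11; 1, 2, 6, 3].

222/19

Using pₖ = aₖpₖ₋₁ + pₖ₋₂, qₖ = aₖqₖ₋₁ + qₖ₋₂ (with p₋₁=1, p₋₂=0, q₋₁=0, q₋₂=1):
  k=0: a=11, p=11, q=1
  k=1: a=1, p=12, q=1
  k=2: a=2, p=35, q=3
  k=3: a=6, p=222, q=19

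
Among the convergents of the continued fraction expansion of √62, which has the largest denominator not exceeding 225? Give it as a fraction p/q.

1000/127

√62 = [7; 1, 6, 1, 14, …] (period length 4).
Convergents:
  p_0/q_0 = 7/1
  p_1/q_1 = 8/1
  p_2/q_2 = 55/7
  p_3/q_3 = 63/8
  p_4/q_4 = 937/119
  p_5/q_5 = 1000/127
  p_6/q_6 = 6937/881
q_5 = 127 ≤ 225 < 881 = q_6, so the answer is 1000/127.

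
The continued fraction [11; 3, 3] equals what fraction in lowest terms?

Using pₖ = aₖpₖ₋₁ + pₖ₋₂ and qₖ = aₖqₖ₋₁ + qₖ₋₂:
  k=0: a=11, p=11, q=1
  k=1: a=3, p=34, q=3
  k=2: a=3, p=113, q=10

113/10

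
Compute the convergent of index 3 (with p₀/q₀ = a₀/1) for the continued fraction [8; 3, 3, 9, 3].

Using pₖ = aₖpₖ₋₁ + pₖ₋₂, qₖ = aₖqₖ₋₁ + qₖ₋₂ (with p₋₁=1, p₋₂=0, q₋₁=0, q₋₂=1):
  k=0: a=8, p=8, q=1
  k=1: a=3, p=25, q=3
  k=2: a=3, p=83, q=10
  k=3: a=9, p=772, q=93

772/93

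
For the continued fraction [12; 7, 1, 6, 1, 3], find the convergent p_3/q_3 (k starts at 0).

Using pₖ = aₖpₖ₋₁ + pₖ₋₂, qₖ = aₖqₖ₋₁ + qₖ₋₂ (with p₋₁=1, p₋₂=0, q₋₁=0, q₋₂=1):
  k=0: a=12, p=12, q=1
  k=1: a=7, p=85, q=7
  k=2: a=1, p=97, q=8
  k=3: a=6, p=667, q=55

667/55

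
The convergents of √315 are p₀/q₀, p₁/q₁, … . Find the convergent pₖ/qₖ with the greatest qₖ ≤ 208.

√315 = [17; 1, 2, 1, 34, …] (period length 4).
Convergents:
  p_0/q_0 = 17/1
  p_1/q_1 = 18/1
  p_2/q_2 = 53/3
  p_3/q_3 = 71/4
  p_4/q_4 = 2467/139
  p_5/q_5 = 2538/143
  p_6/q_6 = 7543/425
q_5 = 143 ≤ 208 < 425 = q_6, so the answer is 2538/143.

2538/143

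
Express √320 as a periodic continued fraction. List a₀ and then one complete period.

[17; 1, 7, 1, 34]

a₀ = ⌊√320⌋ = 17.
With m₀=0, d₀=1 and mₖ₊₁ = dₖaₖ − mₖ, dₖ₊₁ = (n − mₖ₊₁²)/dₖ, aₖ₊₁ = ⌊(a₀+mₖ₊₁)/dₖ₊₁⌋:
  k=1: m=17, d=31, a=1
  k=2: m=14, d=4, a=7
  k=3: m=14, d=31, a=1
  k=4: m=17, d=1, a=34
d=1 and a=2a₀=34 at k=4, so the next step gives (m, d) = (17, 31) again — its k=1 value — and the period has length 4.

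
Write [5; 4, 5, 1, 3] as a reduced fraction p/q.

Fold from the inside: start with 3/1.
  1 + 1/3 = 4/3
  5 + 3/4 = 23/4
  4 + 4/23 = 96/23
  5 + 23/96 = 503/96

503/96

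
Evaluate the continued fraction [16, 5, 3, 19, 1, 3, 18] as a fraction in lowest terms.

Fold from the inside: start with 18/1.
  3 + 1/18 = 55/18
  1 + 18/55 = 73/55
  19 + 55/73 = 1442/73
  3 + 73/1442 = 4399/1442
  5 + 1442/4399 = 23437/4399
  16 + 4399/23437 = 379391/23437

379391/23437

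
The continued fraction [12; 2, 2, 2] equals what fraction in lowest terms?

149/12

Using pₖ = aₖpₖ₋₁ + pₖ₋₂ and qₖ = aₖqₖ₋₁ + qₖ₋₂:
  k=0: a=12, p=12, q=1
  k=1: a=2, p=25, q=2
  k=2: a=2, p=62, q=5
  k=3: a=2, p=149, q=12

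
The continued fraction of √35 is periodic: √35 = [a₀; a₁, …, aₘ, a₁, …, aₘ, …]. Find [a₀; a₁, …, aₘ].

a₀ = ⌊√35⌋ = 5.
With m₀=0, d₀=1 and mₖ₊₁ = dₖaₖ − mₖ, dₖ₊₁ = (n − mₖ₊₁²)/dₖ, aₖ₊₁ = ⌊(a₀+mₖ₊₁)/dₖ₊₁⌋:
  k=1: m=5, d=10, a=1
  k=2: m=5, d=1, a=10
d=1 and a=2a₀=10 at k=2, so the next step gives (m, d) = (5, 10) again — its k=1 value — and the period has length 2.

[5; 1, 10]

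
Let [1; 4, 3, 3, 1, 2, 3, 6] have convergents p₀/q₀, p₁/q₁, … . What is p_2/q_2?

Using pₖ = aₖpₖ₋₁ + pₖ₋₂, qₖ = aₖqₖ₋₁ + qₖ₋₂ (with p₋₁=1, p₋₂=0, q₋₁=0, q₋₂=1):
  k=0: a=1, p=1, q=1
  k=1: a=4, p=5, q=4
  k=2: a=3, p=16, q=13

16/13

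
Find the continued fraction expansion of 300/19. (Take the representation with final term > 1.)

[15; 1, 3, 1, 3]

300 = 15×19 + 15
19 = 1×15 + 4
15 = 3×4 + 3
4 = 1×3 + 1
3 = 3×1 + 0  (stop)
So 300/19 = [15; 1, 3, 1, 3].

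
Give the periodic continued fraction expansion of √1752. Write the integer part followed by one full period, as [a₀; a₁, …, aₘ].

a₀ = ⌊√1752⌋ = 41.
With m₀=0, d₀=1 and mₖ₊₁ = dₖaₖ − mₖ, dₖ₊₁ = (n − mₖ₊₁²)/dₖ, aₖ₊₁ = ⌊(a₀+mₖ₊₁)/dₖ₊₁⌋:
  k=1: m=41, d=71, a=1
  k=2: m=30, d=12, a=5
  k=3: m=30, d=71, a=1
  k=4: m=41, d=1, a=82
d=1 and a=2a₀=82 at k=4, so the next step gives (m, d) = (41, 71) again — its k=1 value — and the period has length 4.

[41; 1, 5, 1, 82]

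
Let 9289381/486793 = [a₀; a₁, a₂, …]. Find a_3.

3

9289381 = 19·486793 + 40314   →  a_0 = 19
486793 = 12·40314 + 3025   →  a_1 = 12
40314 = 13·3025 + 989   →  a_2 = 13
3025 = 3·989 + 58   →  a_3 = 3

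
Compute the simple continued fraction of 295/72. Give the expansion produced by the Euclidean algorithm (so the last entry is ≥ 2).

295 = 4×72 + 7
72 = 10×7 + 2
7 = 3×2 + 1
2 = 2×1 + 0  (stop)
So 295/72 = [4; 10, 3, 2].

[4; 10, 3, 2]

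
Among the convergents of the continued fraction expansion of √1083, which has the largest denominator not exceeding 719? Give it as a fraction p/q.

23497/714

√1083 = [32; 1, 9, 1, 64, …] (period length 4).
Convergents:
  p_0/q_0 = 32/1
  p_1/q_1 = 33/1
  p_2/q_2 = 329/10
  p_3/q_3 = 362/11
  p_4/q_4 = 23497/714
  p_5/q_5 = 23859/725
q_4 = 714 ≤ 719 < 725 = q_5, so the answer is 23497/714.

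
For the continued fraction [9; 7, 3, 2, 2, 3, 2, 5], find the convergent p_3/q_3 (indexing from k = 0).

Using pₖ = aₖpₖ₋₁ + pₖ₋₂, qₖ = aₖqₖ₋₁ + qₖ₋₂ (with p₋₁=1, p₋₂=0, q₋₁=0, q₋₂=1):
  k=0: a=9, p=9, q=1
  k=1: a=7, p=64, q=7
  k=2: a=3, p=201, q=22
  k=3: a=2, p=466, q=51

466/51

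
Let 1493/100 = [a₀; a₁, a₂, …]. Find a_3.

3

1493 = 14·100 + 93   →  a_0 = 14
100 = 1·93 + 7   →  a_1 = 1
93 = 13·7 + 2   →  a_2 = 13
7 = 3·2 + 1   →  a_3 = 3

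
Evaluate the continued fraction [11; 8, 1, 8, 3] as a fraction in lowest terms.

2767/249

Using pₖ = aₖpₖ₋₁ + pₖ₋₂ and qₖ = aₖqₖ₋₁ + qₖ₋₂:
  k=0: a=11, p=11, q=1
  k=1: a=8, p=89, q=8
  k=2: a=1, p=100, q=9
  k=3: a=8, p=889, q=80
  k=4: a=3, p=2767, q=249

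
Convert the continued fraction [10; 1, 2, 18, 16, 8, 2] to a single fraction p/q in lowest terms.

Using pₖ = aₖpₖ₋₁ + pₖ₋₂ and qₖ = aₖqₖ₋₁ + qₖ₋₂:
  k=0: a=10, p=10, q=1
  k=1: a=1, p=11, q=1
  k=2: a=2, p=32, q=3
  k=3: a=18, p=587, q=55
  k=4: a=16, p=9424, q=883
  k=5: a=8, p=75979, q=7119
  k=6: a=2, p=161382, q=15121

161382/15121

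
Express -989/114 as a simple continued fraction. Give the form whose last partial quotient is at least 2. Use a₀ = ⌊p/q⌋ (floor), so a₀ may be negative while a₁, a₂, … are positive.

[-9; 3, 12, 3]

-989 = -9×114 + 37
114 = 3×37 + 3
37 = 12×3 + 1
3 = 3×1 + 0  (stop)
So -989/114 = [-9; 3, 12, 3].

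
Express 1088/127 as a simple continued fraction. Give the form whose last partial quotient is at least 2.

1088 = 8·127 + 72
127 = 1·72 + 55
72 = 1·55 + 17
55 = 3·17 + 4
17 = 4·4 + 1
4 = 4·1 + 0  (stop)
So 1088/127 = [8; 1, 1, 3, 4, 4].

[8; 1, 1, 3, 4, 4]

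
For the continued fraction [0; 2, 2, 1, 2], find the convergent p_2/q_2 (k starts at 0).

2/5

Using pₖ = aₖpₖ₋₁ + pₖ₋₂, qₖ = aₖqₖ₋₁ + qₖ₋₂ (with p₋₁=1, p₋₂=0, q₋₁=0, q₋₂=1):
  k=0: a=0, p=0, q=1
  k=1: a=2, p=1, q=2
  k=2: a=2, p=2, q=5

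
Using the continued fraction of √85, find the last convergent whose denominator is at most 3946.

√85 = [9; 4, 1, 1, 4, 18, …] (period length 5).
Convergents:
  p_0/q_0 = 9/1
  p_1/q_1 = 37/4
  p_2/q_2 = 46/5
  p_3/q_3 = 83/9
  p_4/q_4 = 378/41
  p_5/q_5 = 6887/747
  p_6/q_6 = 27926/3029
  p_7/q_7 = 34813/3776
  p_8/q_8 = 62739/6805
q_7 = 3776 ≤ 3946 < 6805 = q_8, so the answer is 34813/3776.

34813/3776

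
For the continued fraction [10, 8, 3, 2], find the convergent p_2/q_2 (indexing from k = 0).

253/25

Using pₖ = aₖpₖ₋₁ + pₖ₋₂, qₖ = aₖqₖ₋₁ + qₖ₋₂ (with p₋₁=1, p₋₂=0, q₋₁=0, q₋₂=1):
  k=0: a=10, p=10, q=1
  k=1: a=8, p=81, q=8
  k=2: a=3, p=253, q=25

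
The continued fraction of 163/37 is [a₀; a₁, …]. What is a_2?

2

163 = 4·37 + 15   →  a_0 = 4
37 = 2·15 + 7   →  a_1 = 2
15 = 2·7 + 1   →  a_2 = 2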